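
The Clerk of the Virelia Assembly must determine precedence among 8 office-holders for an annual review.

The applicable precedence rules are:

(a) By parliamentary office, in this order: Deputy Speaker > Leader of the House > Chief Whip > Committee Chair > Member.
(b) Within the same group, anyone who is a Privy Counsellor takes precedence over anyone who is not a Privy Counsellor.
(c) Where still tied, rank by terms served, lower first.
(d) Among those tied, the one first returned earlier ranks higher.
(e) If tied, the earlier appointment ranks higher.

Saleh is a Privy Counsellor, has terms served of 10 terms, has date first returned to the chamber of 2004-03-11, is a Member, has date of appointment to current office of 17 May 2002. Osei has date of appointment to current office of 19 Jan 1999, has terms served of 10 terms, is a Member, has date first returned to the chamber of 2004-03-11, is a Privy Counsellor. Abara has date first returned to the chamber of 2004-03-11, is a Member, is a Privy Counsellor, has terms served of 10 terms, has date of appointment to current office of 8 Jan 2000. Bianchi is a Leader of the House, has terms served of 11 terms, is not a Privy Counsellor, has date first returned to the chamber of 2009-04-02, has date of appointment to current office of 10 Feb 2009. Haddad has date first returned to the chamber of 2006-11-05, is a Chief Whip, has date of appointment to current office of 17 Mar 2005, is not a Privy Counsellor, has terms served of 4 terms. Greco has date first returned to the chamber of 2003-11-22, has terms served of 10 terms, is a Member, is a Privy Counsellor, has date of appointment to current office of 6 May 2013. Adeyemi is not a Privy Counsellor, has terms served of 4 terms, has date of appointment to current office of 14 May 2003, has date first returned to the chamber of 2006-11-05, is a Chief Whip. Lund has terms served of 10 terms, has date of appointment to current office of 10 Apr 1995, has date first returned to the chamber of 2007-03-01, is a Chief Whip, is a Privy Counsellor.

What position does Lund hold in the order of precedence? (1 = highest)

By parliamentary office: Bianchi (Leader of the House); then Lund, Adeyemi and Haddad (Chief Whip); then Greco, Osei, Abara and Saleh (Member).
Among Lund, Adeyemi and Haddad, a Privy Counsellor before not a Privy Counsellor: Lund (a Privy Counsellor) before Adeyemi and Haddad (not a Privy Counsellor).
Adeyemi and Haddad both have terms served 4 terms, so the next rule applies.
Adeyemi and Haddad both have date first returned to the chamber 2006-11-05, so the next rule applies.
Among Adeyemi and Haddad, by date of appointment to current office (earlier first): Adeyemi (14 May 2003) before Haddad (17 Mar 2005).
Greco, Osei, Abara and Saleh are each a Privy Counsellor, so the next rule applies.
Greco, Osei, Abara and Saleh all have terms served 10 terms, so the next rule applies.
Among Greco, Osei, Abara and Saleh, by date first returned to the chamber (earlier first): Greco (2003-11-22) before Osei, Abara and Saleh (2004-03-11).
Among Osei, Abara and Saleh, by date of appointment to current office (earlier first): Osei (19 Jan 1999) before Abara (8 Jan 2000) before Saleh (17 May 2002).
Order: Bianchi, Lund, Adeyemi, Haddad, Greco, Osei, Abara, Saleh. So position 2.

2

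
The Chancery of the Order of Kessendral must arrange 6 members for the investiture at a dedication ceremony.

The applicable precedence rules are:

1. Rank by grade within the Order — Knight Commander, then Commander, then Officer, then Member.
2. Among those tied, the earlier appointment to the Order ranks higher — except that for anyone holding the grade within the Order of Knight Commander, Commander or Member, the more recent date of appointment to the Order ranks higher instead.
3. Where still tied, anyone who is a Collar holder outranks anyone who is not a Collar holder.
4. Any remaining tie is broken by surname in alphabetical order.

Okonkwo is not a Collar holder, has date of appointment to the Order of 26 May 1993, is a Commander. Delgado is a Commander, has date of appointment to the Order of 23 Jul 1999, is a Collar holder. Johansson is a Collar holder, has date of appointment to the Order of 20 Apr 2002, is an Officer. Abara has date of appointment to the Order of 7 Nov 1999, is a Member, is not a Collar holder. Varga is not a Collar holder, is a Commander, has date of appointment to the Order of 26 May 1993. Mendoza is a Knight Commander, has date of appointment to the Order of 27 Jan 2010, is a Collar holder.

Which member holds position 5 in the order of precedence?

Johansson

By grade within the Order: Mendoza (Knight Commander); then Delgado, Okonkwo and Varga (Commander); then Johansson (Officer); then Abara (Member).
Among Delgado, Okonkwo and Varga, by date of appointment to the Order (later first) (reversed rule for this group): Delgado (23 Jul 1999) before Okonkwo and Varga (26 May 1993).
Okonkwo and Varga are each not a Collar holder, so the next rule applies.
Among Okonkwo and Varga, alphabetically by surname: Okonkwo before Varga.
Order: Mendoza, Delgado, Okonkwo, Varga, Johansson, Abara.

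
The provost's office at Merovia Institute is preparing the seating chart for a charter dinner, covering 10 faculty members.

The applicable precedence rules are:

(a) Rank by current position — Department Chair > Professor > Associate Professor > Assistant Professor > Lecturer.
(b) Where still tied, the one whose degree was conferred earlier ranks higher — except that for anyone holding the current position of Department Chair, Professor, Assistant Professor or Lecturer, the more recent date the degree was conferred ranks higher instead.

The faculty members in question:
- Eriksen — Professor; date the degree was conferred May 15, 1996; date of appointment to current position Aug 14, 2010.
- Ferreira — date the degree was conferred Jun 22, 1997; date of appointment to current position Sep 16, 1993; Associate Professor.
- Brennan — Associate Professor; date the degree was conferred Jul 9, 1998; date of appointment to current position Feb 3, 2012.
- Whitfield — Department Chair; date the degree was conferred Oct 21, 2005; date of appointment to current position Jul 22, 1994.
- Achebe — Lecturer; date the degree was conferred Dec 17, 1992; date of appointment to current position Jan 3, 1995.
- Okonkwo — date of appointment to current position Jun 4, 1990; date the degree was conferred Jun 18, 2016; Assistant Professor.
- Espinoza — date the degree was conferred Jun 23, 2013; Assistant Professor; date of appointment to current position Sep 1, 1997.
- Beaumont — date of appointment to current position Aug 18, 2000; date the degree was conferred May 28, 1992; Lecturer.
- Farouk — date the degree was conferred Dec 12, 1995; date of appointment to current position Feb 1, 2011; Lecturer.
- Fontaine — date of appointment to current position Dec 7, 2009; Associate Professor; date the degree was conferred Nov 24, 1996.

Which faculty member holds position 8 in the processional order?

Farouk

By current position: Whitfield (Department Chair); then Eriksen (Professor); then Fontaine, Ferreira and Brennan (Associate Professor); then Okonkwo and Espinoza (Assistant Professor); then Farouk, Achebe and Beaumont (Lecturer).
Among Fontaine, Ferreira and Brennan, by date the degree was conferred (earlier first): Fontaine (Nov 24, 1996) before Ferreira (Jun 22, 1997) before Brennan (Jul 9, 1998).
Among Okonkwo and Espinoza, by date the degree was conferred (later first) (reversed rule for this group): Okonkwo (Jun 18, 2016) before Espinoza (Jun 23, 2013).
Among Farouk, Achebe and Beaumont, by date the degree was conferred (later first) (reversed rule for this group): Farouk (Dec 12, 1995) before Achebe (Dec 17, 1992) before Beaumont (May 28, 1992).
Order: Whitfield, Eriksen, Fontaine, Ferreira, Brennan, Okonkwo, Espinoza, Farouk, Achebe, Beaumont.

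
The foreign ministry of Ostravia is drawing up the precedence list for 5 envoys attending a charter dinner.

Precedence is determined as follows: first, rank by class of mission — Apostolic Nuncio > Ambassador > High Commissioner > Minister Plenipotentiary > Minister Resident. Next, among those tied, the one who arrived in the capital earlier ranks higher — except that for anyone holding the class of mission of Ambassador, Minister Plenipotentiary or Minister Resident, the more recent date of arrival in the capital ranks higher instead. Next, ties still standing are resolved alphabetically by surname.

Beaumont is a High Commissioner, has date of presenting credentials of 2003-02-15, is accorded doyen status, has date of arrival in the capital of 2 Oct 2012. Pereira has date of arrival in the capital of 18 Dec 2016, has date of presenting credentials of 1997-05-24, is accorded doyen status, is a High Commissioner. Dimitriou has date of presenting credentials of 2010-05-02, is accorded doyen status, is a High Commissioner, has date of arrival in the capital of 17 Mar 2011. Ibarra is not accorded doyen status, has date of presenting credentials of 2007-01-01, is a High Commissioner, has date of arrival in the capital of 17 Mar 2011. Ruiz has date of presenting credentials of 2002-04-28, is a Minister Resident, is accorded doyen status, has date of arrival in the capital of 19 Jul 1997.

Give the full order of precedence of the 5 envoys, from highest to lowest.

By class of mission: Dimitriou, Ibarra, Beaumont and Pereira (High Commissioner); then Ruiz (Minister Resident).
Among Dimitriou, Ibarra, Beaumont and Pereira, by date of arrival in the capital (earlier first): Dimitriou and Ibarra (17 Mar 2011) before Beaumont (2 Oct 2012) before Pereira (18 Dec 2016).
Among Dimitriou and Ibarra, alphabetically by surname: Dimitriou before Ibarra.
Full order: Dimitriou, Ibarra, Beaumont, Pereira, Ruiz.

Dimitriou, Ibarra, Beaumont, Pereira, Ruiz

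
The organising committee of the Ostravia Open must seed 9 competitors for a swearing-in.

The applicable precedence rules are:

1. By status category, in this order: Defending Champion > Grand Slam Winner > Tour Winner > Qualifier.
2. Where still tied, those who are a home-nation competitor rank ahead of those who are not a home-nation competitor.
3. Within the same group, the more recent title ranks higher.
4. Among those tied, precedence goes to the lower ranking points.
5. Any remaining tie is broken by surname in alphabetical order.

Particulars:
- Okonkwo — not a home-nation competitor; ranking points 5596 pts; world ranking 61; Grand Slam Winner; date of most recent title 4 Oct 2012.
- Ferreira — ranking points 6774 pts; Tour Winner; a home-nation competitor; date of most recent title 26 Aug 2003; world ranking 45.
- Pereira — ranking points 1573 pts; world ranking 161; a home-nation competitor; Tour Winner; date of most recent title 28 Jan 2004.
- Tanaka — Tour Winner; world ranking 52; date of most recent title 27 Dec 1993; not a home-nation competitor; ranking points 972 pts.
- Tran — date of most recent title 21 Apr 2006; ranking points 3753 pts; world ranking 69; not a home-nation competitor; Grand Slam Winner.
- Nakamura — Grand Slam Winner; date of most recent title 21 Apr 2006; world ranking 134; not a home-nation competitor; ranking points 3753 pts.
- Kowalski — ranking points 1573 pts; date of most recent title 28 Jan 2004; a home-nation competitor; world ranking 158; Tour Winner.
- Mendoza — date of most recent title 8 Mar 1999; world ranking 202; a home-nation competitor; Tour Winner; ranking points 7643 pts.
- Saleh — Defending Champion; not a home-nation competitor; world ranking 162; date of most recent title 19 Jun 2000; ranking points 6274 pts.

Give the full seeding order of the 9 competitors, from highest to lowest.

By status category: Saleh (Defending Champion); then Okonkwo, Nakamura and Tran (Grand Slam Winner); then Kowalski, Pereira, Ferreira, Mendoza and Tanaka (Tour Winner).
Okonkwo, Nakamura and Tran are each not a home-nation competitor, so the next rule applies.
Among Okonkwo, Nakamura and Tran, by date of most recent title (later first): Okonkwo (4 Oct 2012) before Nakamura and Tran (21 Apr 2006).
Nakamura and Tran both have ranking points 3753 pts, so the next rule applies.
Among Nakamura and Tran, alphabetically by surname: Nakamura before Tran.
Among Kowalski, Pereira, Ferreira, Mendoza and Tanaka, a home-nation competitor before not a home-nation competitor: Kowalski, Pereira, Ferreira and Mendoza (a home-nation competitor) before Tanaka (not a home-nation competitor).
Among Kowalski, Pereira, Ferreira and Mendoza, by date of most recent title (later first): Kowalski and Pereira (28 Jan 2004) before Ferreira (26 Aug 2003) before Mendoza (8 Mar 1999).
Kowalski and Pereira both have ranking points 1573 pts, so the next rule applies.
Among Kowalski and Pereira, alphabetically by surname: Kowalski before Pereira.
Full order: Saleh, Okonkwo, Nakamura, Tran, Kowalski, Pereira, Ferreira, Mendoza, Tanaka.

Saleh, Okonkwo, Nakamura, Tran, Kowalski, Pereira, Ferreira, Mendoza, Tanaka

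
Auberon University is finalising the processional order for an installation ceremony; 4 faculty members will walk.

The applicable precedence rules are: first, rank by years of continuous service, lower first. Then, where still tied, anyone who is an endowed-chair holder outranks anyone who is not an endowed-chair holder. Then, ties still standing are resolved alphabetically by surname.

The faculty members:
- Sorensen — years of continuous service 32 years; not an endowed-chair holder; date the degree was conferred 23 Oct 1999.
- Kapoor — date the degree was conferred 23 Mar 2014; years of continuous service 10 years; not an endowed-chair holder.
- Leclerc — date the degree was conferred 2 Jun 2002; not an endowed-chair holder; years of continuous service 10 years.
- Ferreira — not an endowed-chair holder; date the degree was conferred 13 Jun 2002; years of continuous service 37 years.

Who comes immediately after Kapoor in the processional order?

By years of continuous service (lower first): Kapoor and Leclerc (both 10 years); then Sorensen (32 years); then Ferreira (37 years).
Kapoor and Leclerc are each not an endowed-chair holder, so the next rule applies.
Among Kapoor and Leclerc, alphabetically by surname: Kapoor before Leclerc.
Order: Kapoor, Leclerc, Sorensen, Ferreira.

Leclerc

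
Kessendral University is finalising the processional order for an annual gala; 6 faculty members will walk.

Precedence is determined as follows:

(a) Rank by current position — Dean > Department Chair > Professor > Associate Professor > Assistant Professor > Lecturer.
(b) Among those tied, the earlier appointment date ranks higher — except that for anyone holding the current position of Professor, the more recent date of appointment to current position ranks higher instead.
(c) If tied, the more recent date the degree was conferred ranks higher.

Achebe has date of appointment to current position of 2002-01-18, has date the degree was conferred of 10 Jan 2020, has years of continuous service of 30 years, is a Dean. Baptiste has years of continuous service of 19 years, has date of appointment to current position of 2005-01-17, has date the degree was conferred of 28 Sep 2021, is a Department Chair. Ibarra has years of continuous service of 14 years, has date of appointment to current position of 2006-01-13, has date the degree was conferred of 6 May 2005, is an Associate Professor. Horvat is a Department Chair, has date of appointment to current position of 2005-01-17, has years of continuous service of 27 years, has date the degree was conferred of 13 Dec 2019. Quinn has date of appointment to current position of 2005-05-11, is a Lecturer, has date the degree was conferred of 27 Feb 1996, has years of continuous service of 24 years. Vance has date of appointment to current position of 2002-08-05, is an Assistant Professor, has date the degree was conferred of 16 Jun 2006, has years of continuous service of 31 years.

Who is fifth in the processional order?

Vance

By current position: Achebe (Dean); then Baptiste and Horvat (Department Chair); then Ibarra (Associate Professor); then Vance (Assistant Professor); then Quinn (Lecturer).
Baptiste and Horvat both have date of appointment to current position 2005-01-17, so the next rule applies.
Among Baptiste and Horvat, by date the degree was conferred (later first): Baptiste (28 Sep 2021) before Horvat (13 Dec 2019).
Order: Achebe, Baptiste, Horvat, Ibarra, Vance, Quinn.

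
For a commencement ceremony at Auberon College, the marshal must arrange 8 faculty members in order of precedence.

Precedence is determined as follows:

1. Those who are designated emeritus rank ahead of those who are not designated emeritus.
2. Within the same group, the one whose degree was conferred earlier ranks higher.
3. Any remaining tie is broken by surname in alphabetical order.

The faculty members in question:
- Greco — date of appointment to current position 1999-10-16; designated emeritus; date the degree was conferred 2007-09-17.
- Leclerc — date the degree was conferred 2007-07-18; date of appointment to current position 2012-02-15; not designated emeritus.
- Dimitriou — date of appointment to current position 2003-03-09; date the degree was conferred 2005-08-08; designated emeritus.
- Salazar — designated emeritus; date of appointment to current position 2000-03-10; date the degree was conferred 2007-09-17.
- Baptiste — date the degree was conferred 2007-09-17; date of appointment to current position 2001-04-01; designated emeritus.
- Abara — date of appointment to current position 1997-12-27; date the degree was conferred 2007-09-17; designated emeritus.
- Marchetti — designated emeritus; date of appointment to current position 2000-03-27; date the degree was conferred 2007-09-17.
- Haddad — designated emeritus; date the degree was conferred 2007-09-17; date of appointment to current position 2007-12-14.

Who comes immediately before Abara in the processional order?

Dimitriou

By the first rule: Dimitriou, Abara, Baptiste, Greco, Haddad, Marchetti and Salazar (each designated emeritus); then Leclerc (not designated emeritus).
Among Dimitriou, Abara, Baptiste, Greco, Haddad, Marchetti and Salazar, by date the degree was conferred (earlier first): Dimitriou (2005-08-08) before Abara, Baptiste, Greco, Haddad, Marchetti and Salazar (2007-09-17).
Among Abara, Baptiste, Greco, Haddad, Marchetti and Salazar, alphabetically by surname: Abara before Baptiste before Greco before Haddad before Marchetti before Salazar.
Order: Dimitriou, Abara, Baptiste, Greco, Haddad, Marchetti, Salazar, Leclerc.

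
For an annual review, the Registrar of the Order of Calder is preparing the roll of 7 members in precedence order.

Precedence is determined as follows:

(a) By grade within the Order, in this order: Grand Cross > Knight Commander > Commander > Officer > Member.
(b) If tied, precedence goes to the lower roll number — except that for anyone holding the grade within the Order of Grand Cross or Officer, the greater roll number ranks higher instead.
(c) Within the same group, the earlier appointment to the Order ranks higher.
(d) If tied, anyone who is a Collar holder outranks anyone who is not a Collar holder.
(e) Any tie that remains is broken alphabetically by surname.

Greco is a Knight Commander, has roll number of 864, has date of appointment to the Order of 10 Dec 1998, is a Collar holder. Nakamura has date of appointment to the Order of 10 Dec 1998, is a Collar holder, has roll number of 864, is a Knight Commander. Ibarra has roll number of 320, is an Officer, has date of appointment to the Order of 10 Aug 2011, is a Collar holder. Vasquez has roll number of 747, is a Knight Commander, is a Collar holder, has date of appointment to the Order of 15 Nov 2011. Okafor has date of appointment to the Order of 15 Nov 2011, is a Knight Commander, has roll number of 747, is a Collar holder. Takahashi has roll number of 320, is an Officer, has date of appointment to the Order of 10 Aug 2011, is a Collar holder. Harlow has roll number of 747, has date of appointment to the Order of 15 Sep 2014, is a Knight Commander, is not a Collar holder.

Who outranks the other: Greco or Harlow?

By grade within the Order: Okafor, Vasquez, Harlow, Greco and Nakamura (Knight Commander); then Ibarra and Takahashi (Officer).
Among Okafor, Vasquez, Harlow, Greco and Nakamura, by roll number (lower first): Okafor, Vasquez and Harlow (747) before Greco and Nakamura (864).
Among Okafor, Vasquez and Harlow, by date of appointment to the Order (earlier first): Okafor and Vasquez (15 Nov 2011) before Harlow (15 Sep 2014).
Okafor and Vasquez are each a Collar holder, so the next rule applies.
Among Okafor and Vasquez, alphabetically by surname: Okafor before Vasquez.
Greco and Nakamura both have date of appointment to the Order 10 Dec 1998, so the next rule applies.
Greco and Nakamura are each a Collar holder, so the next rule applies.
Among Greco and Nakamura, alphabetically by surname: Greco before Nakamura.
Ibarra and Takahashi both have roll number 320, so the next rule applies.
Ibarra and Takahashi both have date of appointment to the Order 10 Aug 2011, so the next rule applies.
Ibarra and Takahashi are each a Collar holder, so the next rule applies.
Among Ibarra and Takahashi, alphabetically by surname: Ibarra before Takahashi.
So Harlow takes precedence.

Harlow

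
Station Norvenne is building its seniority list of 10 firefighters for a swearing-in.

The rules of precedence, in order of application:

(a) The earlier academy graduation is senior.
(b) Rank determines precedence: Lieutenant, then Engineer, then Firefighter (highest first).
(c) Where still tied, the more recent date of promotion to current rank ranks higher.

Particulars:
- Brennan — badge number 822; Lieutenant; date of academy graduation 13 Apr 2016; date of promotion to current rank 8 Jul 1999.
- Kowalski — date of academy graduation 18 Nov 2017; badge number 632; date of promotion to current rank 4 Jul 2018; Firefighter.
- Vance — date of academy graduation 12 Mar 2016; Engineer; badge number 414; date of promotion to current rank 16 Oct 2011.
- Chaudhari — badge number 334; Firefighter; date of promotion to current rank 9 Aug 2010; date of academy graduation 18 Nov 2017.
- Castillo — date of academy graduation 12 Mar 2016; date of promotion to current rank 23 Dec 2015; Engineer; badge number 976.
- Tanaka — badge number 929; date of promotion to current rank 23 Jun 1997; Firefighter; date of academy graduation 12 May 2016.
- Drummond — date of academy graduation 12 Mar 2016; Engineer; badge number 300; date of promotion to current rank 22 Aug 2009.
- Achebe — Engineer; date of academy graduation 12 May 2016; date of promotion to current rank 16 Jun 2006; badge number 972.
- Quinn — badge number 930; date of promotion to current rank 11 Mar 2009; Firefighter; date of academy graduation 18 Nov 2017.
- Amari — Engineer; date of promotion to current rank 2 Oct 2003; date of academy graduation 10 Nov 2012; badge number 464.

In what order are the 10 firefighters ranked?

By date of academy graduation (earlier first): Amari (10 Nov 2012); then Castillo, Vance and Drummond (each 12 Mar 2016); then Brennan (13 Apr 2016); then Achebe and Tanaka (both 12 May 2016); then Kowalski, Chaudhari and Quinn (each 18 Nov 2017).
Castillo, Vance and Drummond are each Engineer, so the next rule applies.
Among Castillo, Vance and Drummond, by date of promotion to current rank (later first): Castillo (23 Dec 2015) before Vance (16 Oct 2011) before Drummond (22 Aug 2009).
Among Achebe and Tanaka, by rank: Achebe (Engineer) before Tanaka (Firefighter).
Kowalski, Chaudhari and Quinn are each Firefighter, so the next rule applies.
Among Kowalski, Chaudhari and Quinn, by date of promotion to current rank (later first): Kowalski (4 Jul 2018) before Chaudhari (9 Aug 2010) before Quinn (11 Mar 2009).
Full order: Amari, Castillo, Vance, Drummond, Brennan, Achebe, Tanaka, Kowalski, Chaudhari, Quinn.

Amari, Castillo, Vance, Drummond, Brennan, Achebe, Tanaka, Kowalski, Chaudhari, Quinn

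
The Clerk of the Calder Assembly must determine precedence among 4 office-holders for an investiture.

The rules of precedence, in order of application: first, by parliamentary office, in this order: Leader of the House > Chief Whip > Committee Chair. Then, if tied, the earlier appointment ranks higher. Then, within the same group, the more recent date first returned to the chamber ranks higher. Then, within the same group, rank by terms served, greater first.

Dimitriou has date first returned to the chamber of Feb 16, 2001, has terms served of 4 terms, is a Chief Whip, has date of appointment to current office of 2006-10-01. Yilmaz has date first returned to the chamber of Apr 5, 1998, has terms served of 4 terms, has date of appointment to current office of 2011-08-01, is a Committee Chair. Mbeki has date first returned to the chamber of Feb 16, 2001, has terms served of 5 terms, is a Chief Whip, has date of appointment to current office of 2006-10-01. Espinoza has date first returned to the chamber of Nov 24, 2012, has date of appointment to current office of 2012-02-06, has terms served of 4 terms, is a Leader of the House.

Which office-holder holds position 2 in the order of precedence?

Mbeki

By parliamentary office: Espinoza (Leader of the House); then Mbeki and Dimitriou (Chief Whip); then Yilmaz (Committee Chair).
Mbeki and Dimitriou both have date of appointment to current office 2006-10-01, so the next rule applies.
Mbeki and Dimitriou both have date first returned to the chamber Feb 16, 2001, so the next rule applies.
Among Mbeki and Dimitriou, by terms served (higher first): Mbeki (5 terms) before Dimitriou (4 terms).
Order: Espinoza, Mbeki, Dimitriou, Yilmaz.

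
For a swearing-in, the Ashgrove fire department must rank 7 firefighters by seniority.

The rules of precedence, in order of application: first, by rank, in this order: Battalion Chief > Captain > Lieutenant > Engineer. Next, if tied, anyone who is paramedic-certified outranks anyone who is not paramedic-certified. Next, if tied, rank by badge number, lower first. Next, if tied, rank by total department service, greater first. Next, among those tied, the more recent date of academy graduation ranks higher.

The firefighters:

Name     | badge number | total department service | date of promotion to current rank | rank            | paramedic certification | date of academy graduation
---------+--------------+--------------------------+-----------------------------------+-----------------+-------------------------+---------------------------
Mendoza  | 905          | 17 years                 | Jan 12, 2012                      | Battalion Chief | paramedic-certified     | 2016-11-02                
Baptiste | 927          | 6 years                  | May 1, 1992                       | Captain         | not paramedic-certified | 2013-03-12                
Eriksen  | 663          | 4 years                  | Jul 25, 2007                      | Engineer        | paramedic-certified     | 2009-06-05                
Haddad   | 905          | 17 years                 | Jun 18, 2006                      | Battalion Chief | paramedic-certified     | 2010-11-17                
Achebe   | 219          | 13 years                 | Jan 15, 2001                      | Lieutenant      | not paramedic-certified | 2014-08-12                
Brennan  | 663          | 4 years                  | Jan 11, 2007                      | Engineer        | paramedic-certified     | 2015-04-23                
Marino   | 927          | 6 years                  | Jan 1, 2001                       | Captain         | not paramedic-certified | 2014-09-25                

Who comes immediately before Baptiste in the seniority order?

Marino

By rank: Mendoza and Haddad (Battalion Chief); then Marino and Baptiste (Captain); then Achebe (Lieutenant); then Brennan and Eriksen (Engineer).
Mendoza and Haddad are each paramedic-certified, so the next rule applies.
Mendoza and Haddad both have badge number 905, so the next rule applies.
Mendoza and Haddad both have total department service 17 years, so the next rule applies.
Among Mendoza and Haddad, by date of academy graduation (later first): Mendoza (2016-11-02) before Haddad (2010-11-17).
Marino and Baptiste are each not paramedic-certified, so the next rule applies.
Marino and Baptiste both have badge number 927, so the next rule applies.
Marino and Baptiste both have total department service 6 years, so the next rule applies.
Among Marino and Baptiste, by date of academy graduation (later first): Marino (2014-09-25) before Baptiste (2013-03-12).
Brennan and Eriksen are each paramedic-certified, so the next rule applies.
Brennan and Eriksen both have badge number 663, so the next rule applies.
Brennan and Eriksen both have total department service 4 years, so the next rule applies.
Among Brennan and Eriksen, by date of academy graduation (later first): Brennan (2015-04-23) before Eriksen (2009-06-05).
Order: Mendoza, Haddad, Marino, Baptiste, Achebe, Brennan, Eriksen.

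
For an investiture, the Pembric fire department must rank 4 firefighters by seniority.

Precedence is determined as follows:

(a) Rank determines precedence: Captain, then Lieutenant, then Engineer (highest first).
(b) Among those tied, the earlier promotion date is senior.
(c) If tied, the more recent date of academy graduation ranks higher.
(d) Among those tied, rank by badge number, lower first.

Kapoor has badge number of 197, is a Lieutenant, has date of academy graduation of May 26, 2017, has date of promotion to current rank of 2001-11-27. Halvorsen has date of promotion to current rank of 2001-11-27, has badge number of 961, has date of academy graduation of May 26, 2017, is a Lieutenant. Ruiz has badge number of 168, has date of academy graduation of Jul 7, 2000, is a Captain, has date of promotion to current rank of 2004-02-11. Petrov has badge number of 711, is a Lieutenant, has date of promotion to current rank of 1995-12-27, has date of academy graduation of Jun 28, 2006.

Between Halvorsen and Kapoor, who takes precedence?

By rank: Ruiz (Captain); then Petrov, Kapoor and Halvorsen (Lieutenant).
Among Petrov, Kapoor and Halvorsen, by date of promotion to current rank (earlier first): Petrov (1995-12-27) before Kapoor and Halvorsen (2001-11-27).
Kapoor and Halvorsen both have date of academy graduation May 26, 2017, so the next rule applies.
Among Kapoor and Halvorsen, by badge number (lower first): Kapoor (197) before Halvorsen (961).
So Kapoor takes precedence.

Kapoor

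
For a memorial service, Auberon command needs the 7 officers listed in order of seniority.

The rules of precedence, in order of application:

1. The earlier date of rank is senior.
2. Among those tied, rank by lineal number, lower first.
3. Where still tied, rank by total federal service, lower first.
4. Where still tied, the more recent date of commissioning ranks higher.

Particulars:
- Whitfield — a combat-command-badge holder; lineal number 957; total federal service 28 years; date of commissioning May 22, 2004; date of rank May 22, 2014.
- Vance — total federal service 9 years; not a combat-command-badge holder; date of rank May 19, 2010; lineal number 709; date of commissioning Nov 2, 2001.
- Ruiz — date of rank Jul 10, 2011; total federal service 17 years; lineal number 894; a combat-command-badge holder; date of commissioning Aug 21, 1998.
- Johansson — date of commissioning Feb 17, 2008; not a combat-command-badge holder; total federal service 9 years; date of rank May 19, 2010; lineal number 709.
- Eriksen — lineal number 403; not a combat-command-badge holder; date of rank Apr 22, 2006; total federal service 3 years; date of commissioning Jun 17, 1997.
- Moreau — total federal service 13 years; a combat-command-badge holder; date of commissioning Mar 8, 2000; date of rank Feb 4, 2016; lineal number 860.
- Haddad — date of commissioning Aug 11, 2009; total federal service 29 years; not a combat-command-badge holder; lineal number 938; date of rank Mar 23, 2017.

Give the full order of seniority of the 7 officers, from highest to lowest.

Eriksen, Johansson, Vance, Ruiz, Whitfield, Moreau, Haddad

By date of rank (earlier first): Eriksen (Apr 22, 2006); then Johansson and Vance (both May 19, 2010); then Ruiz (Jul 10, 2011); then Whitfield (May 22, 2014); then Moreau (Feb 4, 2016); then Haddad (Mar 23, 2017).
Johansson and Vance both have lineal number 709, so the next rule applies.
Johansson and Vance both have total federal service 9 years, so the next rule applies.
Among Johansson and Vance, by date of commissioning (later first): Johansson (Feb 17, 2008) before Vance (Nov 2, 2001).
Full order: Eriksen, Johansson, Vance, Ruiz, Whitfield, Moreau, Haddad.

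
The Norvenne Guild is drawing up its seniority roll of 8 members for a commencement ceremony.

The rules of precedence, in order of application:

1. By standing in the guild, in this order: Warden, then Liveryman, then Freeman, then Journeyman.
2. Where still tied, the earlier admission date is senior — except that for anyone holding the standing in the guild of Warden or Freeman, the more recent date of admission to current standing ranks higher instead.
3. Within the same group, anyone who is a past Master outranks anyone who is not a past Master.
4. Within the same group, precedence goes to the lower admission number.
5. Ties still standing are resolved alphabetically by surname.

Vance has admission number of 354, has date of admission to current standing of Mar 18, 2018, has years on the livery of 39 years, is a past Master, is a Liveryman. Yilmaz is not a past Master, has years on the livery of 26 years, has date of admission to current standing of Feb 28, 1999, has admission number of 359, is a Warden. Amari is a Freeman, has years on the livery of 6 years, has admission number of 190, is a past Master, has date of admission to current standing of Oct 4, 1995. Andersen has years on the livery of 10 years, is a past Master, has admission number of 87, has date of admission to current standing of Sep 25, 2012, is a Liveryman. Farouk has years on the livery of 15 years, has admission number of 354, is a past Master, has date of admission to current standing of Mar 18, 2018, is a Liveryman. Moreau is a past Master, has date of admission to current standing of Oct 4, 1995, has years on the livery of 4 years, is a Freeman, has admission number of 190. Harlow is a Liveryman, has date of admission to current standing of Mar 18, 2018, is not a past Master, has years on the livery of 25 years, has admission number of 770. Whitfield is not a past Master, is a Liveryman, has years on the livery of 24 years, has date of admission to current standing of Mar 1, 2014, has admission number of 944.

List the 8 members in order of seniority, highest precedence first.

Yilmaz, Andersen, Whitfield, Farouk, Vance, Harlow, Amari, Moreau

By standing in the guild: Yilmaz (Warden); then Andersen, Whitfield, Farouk, Vance and Harlow (Liveryman); then Amari and Moreau (Freeman).
Among Andersen, Whitfield, Farouk, Vance and Harlow, by date of admission to current standing (earlier first): Andersen (Sep 25, 2012) before Whitfield (Mar 1, 2014) before Farouk, Vance and Harlow (Mar 18, 2018).
Among Farouk, Vance and Harlow, a past Master before not a past Master: Farouk and Vance (a past Master) before Harlow (not a past Master).
Farouk and Vance both have admission number 354, so the next rule applies.
Among Farouk and Vance, alphabetically by surname: Farouk before Vance.
Amari and Moreau both have date of admission to current standing Oct 4, 1995, so the next rule applies.
Amari and Moreau are each a past Master, so the next rule applies.
Amari and Moreau both have admission number 190, so the next rule applies.
Among Amari and Moreau, alphabetically by surname: Amari before Moreau.
Full order: Yilmaz, Andersen, Whitfield, Farouk, Vance, Harlow, Amari, Moreau.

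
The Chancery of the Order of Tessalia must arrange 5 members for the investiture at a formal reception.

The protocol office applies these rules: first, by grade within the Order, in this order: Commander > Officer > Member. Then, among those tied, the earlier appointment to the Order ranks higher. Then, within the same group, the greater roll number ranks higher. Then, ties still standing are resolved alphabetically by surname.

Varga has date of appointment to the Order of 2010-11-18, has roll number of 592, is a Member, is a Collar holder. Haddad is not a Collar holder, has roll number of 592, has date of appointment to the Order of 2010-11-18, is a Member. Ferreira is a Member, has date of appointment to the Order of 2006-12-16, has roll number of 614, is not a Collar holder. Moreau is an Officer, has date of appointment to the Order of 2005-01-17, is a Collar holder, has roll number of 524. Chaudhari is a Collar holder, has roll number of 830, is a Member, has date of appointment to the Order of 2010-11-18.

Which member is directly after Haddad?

By grade within the Order: Moreau (Officer); then Ferreira, Chaudhari, Haddad and Varga (Member).
Among Ferreira, Chaudhari, Haddad and Varga, by date of appointment to the Order (earlier first): Ferreira (2006-12-16) before Chaudhari, Haddad and Varga (2010-11-18).
Among Chaudhari, Haddad and Varga, by roll number (higher first): Chaudhari (830) before Haddad and Varga (592).
Among Haddad and Varga, alphabetically by surname: Haddad before Varga.
Order: Moreau, Ferreira, Chaudhari, Haddad, Varga.

Varga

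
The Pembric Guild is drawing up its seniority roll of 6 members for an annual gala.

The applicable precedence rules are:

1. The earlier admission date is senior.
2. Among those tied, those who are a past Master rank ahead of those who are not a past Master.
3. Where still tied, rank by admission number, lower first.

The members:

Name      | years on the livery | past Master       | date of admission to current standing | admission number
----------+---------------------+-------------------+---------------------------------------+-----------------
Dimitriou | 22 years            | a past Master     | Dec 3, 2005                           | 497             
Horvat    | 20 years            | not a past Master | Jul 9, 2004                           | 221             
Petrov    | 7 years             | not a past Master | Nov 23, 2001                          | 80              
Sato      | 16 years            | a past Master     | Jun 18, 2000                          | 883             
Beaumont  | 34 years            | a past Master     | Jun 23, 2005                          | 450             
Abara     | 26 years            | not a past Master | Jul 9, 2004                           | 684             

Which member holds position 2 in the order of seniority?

By date of admission to current standing (earlier first): Sato (Jun 18, 2000); then Petrov (Nov 23, 2001); then Horvat and Abara (both Jul 9, 2004); then Beaumont (Jun 23, 2005); then Dimitriou (Dec 3, 2005).
Horvat and Abara are each not a past Master, so the next rule applies.
Among Horvat and Abara, by admission number (lower first): Horvat (221) before Abara (684).
Order: Sato, Petrov, Horvat, Abara, Beaumont, Dimitriou.

Petrov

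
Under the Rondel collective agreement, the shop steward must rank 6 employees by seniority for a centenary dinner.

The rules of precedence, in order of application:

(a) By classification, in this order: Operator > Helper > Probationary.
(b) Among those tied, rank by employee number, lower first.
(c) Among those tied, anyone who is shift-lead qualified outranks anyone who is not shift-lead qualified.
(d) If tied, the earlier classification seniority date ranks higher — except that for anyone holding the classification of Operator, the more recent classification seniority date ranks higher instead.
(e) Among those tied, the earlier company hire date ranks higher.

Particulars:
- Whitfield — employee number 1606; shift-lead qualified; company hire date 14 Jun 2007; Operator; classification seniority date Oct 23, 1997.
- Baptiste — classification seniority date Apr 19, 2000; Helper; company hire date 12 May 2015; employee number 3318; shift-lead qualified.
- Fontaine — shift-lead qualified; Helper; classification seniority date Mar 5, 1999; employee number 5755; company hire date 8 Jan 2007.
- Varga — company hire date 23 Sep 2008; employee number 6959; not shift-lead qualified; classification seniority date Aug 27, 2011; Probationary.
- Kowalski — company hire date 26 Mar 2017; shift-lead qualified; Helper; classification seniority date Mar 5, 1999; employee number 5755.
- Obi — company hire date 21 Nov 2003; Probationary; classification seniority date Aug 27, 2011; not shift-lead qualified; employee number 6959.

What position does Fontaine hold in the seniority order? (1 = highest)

By classification: Whitfield (Operator); then Baptiste, Fontaine and Kowalski (Helper); then Obi and Varga (Probationary).
Among Baptiste, Fontaine and Kowalski, by employee number (lower first): Baptiste (3318) before Fontaine and Kowalski (5755).
Fontaine and Kowalski are each shift-lead qualified, so the next rule applies.
Fontaine and Kowalski both have classification seniority date Mar 5, 1999, so the next rule applies.
Among Fontaine and Kowalski, by company hire date (earlier first): Fontaine (8 Jan 2007) before Kowalski (26 Mar 2017).
Obi and Varga both have employee number 6959, so the next rule applies.
Obi and Varga are each not shift-lead qualified, so the next rule applies.
Obi and Varga both have classification seniority date Aug 27, 2011, so the next rule applies.
Among Obi and Varga, by company hire date (earlier first): Obi (21 Nov 2003) before Varga (23 Sep 2008).
Order: Whitfield, Baptiste, Fontaine, Kowalski, Obi, Varga. So position 3.

3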